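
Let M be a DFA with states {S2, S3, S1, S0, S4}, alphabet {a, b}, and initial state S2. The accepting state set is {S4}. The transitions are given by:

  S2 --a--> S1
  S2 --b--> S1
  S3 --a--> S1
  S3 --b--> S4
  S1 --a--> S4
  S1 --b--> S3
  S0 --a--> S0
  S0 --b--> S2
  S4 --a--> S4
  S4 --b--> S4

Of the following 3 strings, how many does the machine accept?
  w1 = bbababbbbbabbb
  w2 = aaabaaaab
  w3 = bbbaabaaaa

3

w1: S2 → S1 → S3 → S1 → S3 → S1 → S3 → S4 → S4 → S4 → S4 → S4 → S4 → S4 → S4  → end S4, accepted
w2: S2 → S1 → S4 → S4 → S4 → S4 → S4 → S4 → S4 → S4  → end S4, accepted
w3: S2 → S1 → S3 → S4 → S4 → S4 → S4 → S4 → S4 → S4 → S4  → end S4, accepted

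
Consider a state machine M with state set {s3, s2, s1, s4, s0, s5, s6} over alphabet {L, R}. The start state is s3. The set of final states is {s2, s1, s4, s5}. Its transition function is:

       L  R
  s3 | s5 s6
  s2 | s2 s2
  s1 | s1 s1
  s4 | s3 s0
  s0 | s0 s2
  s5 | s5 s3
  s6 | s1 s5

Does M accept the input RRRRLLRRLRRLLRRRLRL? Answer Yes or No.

Yes

Trace: s3 -R-> s6 -R-> s5 -R-> s3 -R-> s6 -L-> s1 -L-> s1 -R-> s1 -R-> s1 -L-> s1 -R-> s1 -R-> s1 -L-> s1 -L-> s1 -R-> s1 -R-> s1 -R-> s1 -L-> s1 -R-> s1 -L-> s1
End state s1 is accepting.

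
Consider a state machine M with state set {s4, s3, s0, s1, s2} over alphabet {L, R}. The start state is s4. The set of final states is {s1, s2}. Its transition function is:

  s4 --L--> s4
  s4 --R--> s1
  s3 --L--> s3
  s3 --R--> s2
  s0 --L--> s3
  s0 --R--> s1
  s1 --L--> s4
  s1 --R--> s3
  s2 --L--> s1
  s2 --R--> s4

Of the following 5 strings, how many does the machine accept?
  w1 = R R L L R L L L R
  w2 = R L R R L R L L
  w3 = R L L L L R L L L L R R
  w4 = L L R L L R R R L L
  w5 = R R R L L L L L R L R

2

w1:
  start at s4
  read 'R': s4 → s1
  read 'R': s1 → s3
  read 'L': s3 → s3
  read 'L': s3 → s3
  read 'R': s3 → s2
  read 'L': s2 → s1
  read 'L': s1 → s4
  read 'L': s4 → s4
  read 'R': s4 → s1
  end s1, accepted
w2:
  start at s4
  read 'R': s4 → s1
  read 'L': s1 → s4
  read 'R': s4 → s1
  read 'R': s1 → s3
  read 'L': s3 → s3
  read 'R': s3 → s2
  read 'L': s2 → s1
  read 'L': s1 → s4
  end s4, rejected
w3:
  start at s4
  read 'R': s4 → s1
  read 'L': s1 → s4
  read 'L': s4 → s4
  read 'L': s4 → s4
  read 'L': s4 → s4
  read 'R': s4 → s1
  read 'L': s1 → s4
  read 'L': s4 → s4
  read 'L': s4 → s4
  read 'L': s4 → s4
  read 'R': s4 → s1
  read 'R': s1 → s3
  end s3, rejected
w4:
  start at s4
  read 'L': s4 → s4
  read 'L': s4 → s4
  read 'R': s4 → s1
  read 'L': s1 → s4
  read 'L': s4 → s4
  read 'R': s4 → s1
  read 'R': s1 → s3
  read 'R': s3 → s2
  read 'L': s2 → s1
  read 'L': s1 → s4
  end s4, rejected
w5:
  start at s4
  read 'R': s4 → s1
  read 'R': s1 → s3
  read 'R': s3 → s2
  read 'L': s2 → s1
  read 'L': s1 → s4
  read 'L': s4 → s4
  read 'L': s4 → s4
  read 'L': s4 → s4
  read 'R': s4 → s1
  read 'L': s1 → s4
  read 'R': s4 → s1
  end s1, accepted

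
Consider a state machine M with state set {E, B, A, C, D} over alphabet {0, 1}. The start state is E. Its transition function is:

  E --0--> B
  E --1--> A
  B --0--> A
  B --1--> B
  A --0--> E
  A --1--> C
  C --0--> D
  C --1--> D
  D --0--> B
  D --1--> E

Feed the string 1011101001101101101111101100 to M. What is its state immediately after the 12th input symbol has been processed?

Trace: E -1-> A -0-> E -1-> A -1-> C -1-> D -0-> B -1-> B -0-> A -0-> E -1-> A -1-> C -0-> D
After 12 symbols: D.

D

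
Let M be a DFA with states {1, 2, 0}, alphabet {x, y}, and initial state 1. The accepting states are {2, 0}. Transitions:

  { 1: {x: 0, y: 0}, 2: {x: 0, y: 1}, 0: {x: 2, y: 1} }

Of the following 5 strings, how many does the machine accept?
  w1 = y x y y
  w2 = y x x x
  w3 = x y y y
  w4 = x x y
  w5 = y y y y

2

w1:
  start at 1
  read 'y': 1 → 0
  read 'x': 0 → 2
  read 'y': 2 → 1
  read 'y': 1 → 0
  end 0, accepted
w2:
  start at 1
  read 'y': 1 → 0
  read 'x': 0 → 2
  read 'x': 2 → 0
  read 'x': 0 → 2
  end 2, accepted
w3:
  start at 1
  read 'x': 1 → 0
  read 'y': 0 → 1
  read 'y': 1 → 0
  read 'y': 0 → 1
  end 1, rejected
w4:
  start at 1
  read 'x': 1 → 0
  read 'x': 0 → 2
  read 'y': 2 → 1
  end 1, rejected
w5:
  start at 1
  read 'y': 1 → 0
  read 'y': 0 → 1
  read 'y': 1 → 0
  read 'y': 0 → 1
  end 1, rejected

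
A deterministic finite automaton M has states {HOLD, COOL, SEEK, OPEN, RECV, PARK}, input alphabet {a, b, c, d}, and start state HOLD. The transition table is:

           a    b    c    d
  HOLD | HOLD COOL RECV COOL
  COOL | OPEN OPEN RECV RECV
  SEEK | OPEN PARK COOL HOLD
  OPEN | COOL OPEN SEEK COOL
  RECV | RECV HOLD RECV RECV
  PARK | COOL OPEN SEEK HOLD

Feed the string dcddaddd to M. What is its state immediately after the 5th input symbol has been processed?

RECV

Trace: HOLD -d-> COOL -c-> RECV -d-> RECV -d-> RECV -a-> RECV
After 5 symbols: RECV.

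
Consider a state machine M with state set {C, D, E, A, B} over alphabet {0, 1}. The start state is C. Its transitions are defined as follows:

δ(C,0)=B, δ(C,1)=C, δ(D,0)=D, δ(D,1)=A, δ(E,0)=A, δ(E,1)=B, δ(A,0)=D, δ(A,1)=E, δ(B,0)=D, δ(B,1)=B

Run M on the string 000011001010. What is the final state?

D

start at C
read '0': C → B
read '0': B → D
read '0': D → D
read '0': D → D
read '1': D → A
read '1': A → E
read '0': E → A
read '0': A → D
read '1': D → A
read '0': A → D
read '1': D → A
read '0': A → D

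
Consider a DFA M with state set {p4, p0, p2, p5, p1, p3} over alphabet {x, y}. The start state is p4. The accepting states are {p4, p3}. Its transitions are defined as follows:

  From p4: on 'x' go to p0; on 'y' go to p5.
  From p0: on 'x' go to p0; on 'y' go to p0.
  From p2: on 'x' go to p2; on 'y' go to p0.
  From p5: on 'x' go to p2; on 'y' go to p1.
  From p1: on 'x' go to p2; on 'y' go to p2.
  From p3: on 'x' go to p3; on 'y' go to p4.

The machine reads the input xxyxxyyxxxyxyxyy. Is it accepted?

No

start at p4
read 'x': p4 → p0
read 'x': p0 → p0
read 'y': p0 → p0
read 'x': p0 → p0
read 'x': p0 → p0
read 'y': p0 → p0
read 'y': p0 → p0
read 'x': p0 → p0
read 'x': p0 → p0
read 'x': p0 → p0
read 'y': p0 → p0
read 'x': p0 → p0
read 'y': p0 → p0
read 'x': p0 → p0
read 'y': p0 → p0
read 'y': p0 → p0
End state p0 is not accepting.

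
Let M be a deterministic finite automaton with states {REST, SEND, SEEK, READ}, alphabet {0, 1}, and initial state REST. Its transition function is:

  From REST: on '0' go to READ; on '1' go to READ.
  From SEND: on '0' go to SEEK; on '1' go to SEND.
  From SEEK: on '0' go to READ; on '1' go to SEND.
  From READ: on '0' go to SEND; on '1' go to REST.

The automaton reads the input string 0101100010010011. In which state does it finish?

start at REST
read '0': REST → READ
read '1': READ → REST
read '0': REST → READ
read '1': READ → REST
read '1': REST → READ
read '0': READ → SEND
read '0': SEND → SEEK
read '0': SEEK → READ
read '1': READ → REST
read '0': REST → READ
read '0': READ → SEND
read '1': SEND → SEND
read '0': SEND → SEEK
read '0': SEEK → READ
read '1': READ → REST
read '1': REST → READ

READ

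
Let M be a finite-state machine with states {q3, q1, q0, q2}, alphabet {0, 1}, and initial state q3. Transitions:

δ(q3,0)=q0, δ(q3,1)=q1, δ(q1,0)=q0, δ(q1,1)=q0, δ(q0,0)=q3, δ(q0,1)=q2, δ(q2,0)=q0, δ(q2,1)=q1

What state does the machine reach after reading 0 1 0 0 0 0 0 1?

q2

Trace: q3 -0-> q0 -1-> q2 -0-> q0 -0-> q3 -0-> q0 -0-> q3 -0-> q0 -1-> q2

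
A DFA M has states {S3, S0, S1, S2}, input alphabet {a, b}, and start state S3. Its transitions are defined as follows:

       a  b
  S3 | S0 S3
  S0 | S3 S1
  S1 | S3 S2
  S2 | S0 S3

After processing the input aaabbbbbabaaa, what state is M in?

S3 → S0 → S3 → S0 → S1 → S2 → S3 → S3 → S3 → S0 → S1 → S3 → S0 → S3

S3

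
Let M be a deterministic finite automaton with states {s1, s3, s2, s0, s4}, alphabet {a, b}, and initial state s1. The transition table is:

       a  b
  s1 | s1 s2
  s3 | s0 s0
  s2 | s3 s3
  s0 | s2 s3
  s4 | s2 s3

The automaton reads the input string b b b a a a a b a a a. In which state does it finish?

s1 → s2 → s3 → s0 → s2 → s3 → s0 → s2 → s3 → s0 → s2 → s3

s3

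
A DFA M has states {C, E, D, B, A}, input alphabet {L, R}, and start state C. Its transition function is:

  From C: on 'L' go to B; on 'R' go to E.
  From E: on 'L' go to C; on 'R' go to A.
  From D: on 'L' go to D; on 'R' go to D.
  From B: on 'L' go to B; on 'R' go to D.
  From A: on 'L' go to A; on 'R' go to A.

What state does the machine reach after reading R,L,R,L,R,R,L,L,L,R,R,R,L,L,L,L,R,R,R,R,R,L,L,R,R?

C → E → C → E → C → E → A → A → A → A → A → A → A → A → A → A → A → A → A → A → A → A → A → A → A → A

A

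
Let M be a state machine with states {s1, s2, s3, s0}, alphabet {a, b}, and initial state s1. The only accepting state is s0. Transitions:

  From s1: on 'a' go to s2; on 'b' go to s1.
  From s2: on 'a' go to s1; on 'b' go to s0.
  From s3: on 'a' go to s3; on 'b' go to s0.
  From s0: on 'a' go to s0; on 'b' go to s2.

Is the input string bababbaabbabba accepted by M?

s1 → s1 → s2 → s0 → s0 → s2 → s0 → s0 → s0 → s2 → s0 → s0 → s2 → s0 → s0
End state s0 is accepting.

Yes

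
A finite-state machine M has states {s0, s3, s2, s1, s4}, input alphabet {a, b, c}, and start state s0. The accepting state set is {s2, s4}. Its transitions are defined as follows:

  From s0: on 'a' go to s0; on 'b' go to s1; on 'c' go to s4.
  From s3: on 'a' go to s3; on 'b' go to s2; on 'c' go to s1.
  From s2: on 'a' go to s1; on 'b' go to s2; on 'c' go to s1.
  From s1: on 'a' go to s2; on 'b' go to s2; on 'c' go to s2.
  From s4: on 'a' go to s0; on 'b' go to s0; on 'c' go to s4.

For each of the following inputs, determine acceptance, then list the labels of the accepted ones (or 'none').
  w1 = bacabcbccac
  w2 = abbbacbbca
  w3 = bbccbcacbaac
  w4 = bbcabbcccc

w1: Trace: s0 -b-> s1 -a-> s2 -c-> s1 -a-> s2 -b-> s2 -c-> s1 -b-> s2 -c-> s1 -c-> s2 -a-> s1 -c-> s2  → end s2, accepted
w2: Trace: s0 -a-> s0 -b-> s1 -b-> s2 -b-> s2 -a-> s1 -c-> s2 -b-> s2 -b-> s2 -c-> s1 -a-> s2  → end s2, accepted
w3: Trace: s0 -b-> s1 -b-> s2 -c-> s1 -c-> s2 -b-> s2 -c-> s1 -a-> s2 -c-> s1 -b-> s2 -a-> s1 -a-> s2 -c-> s1  → end s1, rejected
w4: Trace: s0 -b-> s1 -b-> s2 -c-> s1 -a-> s2 -b-> s2 -b-> s2 -c-> s1 -c-> s2 -c-> s1 -c-> s2  → end s2, accepted

w1, w2, w4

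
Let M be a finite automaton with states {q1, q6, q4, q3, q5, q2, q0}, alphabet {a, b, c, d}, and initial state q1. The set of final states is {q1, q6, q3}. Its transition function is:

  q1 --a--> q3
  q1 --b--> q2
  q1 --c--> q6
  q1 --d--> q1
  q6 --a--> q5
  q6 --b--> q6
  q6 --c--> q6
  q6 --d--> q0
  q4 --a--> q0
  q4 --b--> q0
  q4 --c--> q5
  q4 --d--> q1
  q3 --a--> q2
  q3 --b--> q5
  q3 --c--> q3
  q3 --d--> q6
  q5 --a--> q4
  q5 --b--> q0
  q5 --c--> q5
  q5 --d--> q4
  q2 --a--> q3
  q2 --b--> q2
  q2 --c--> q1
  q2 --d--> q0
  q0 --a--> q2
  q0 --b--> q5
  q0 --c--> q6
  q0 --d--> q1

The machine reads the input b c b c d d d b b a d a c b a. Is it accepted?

No

Trace: q1 -b-> q2 -c-> q1 -b-> q2 -c-> q1 -d-> q1 -d-> q1 -d-> q1 -b-> q2 -b-> q2 -a-> q3 -d-> q6 -a-> q5 -c-> q5 -b-> q0 -a-> q2
End state q2 is not accepting.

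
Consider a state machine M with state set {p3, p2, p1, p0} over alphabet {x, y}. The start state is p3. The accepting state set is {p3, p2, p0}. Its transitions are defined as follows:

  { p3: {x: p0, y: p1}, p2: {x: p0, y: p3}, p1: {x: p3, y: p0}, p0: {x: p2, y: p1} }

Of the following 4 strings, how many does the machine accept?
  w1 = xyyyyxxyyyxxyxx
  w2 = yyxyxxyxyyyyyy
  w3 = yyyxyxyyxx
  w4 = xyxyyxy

4

w1: Trace: p3 -x-> p0 -y-> p1 -y-> p0 -y-> p1 -y-> p0 -x-> p2 -x-> p0 -y-> p1 -y-> p0 -y-> p1 -x-> p3 -x-> p0 -y-> p1 -x-> p3 -x-> p0  → end p0, accepted
w2: Trace: p3 -y-> p1 -y-> p0 -x-> p2 -y-> p3 -x-> p0 -x-> p2 -y-> p3 -x-> p0 -y-> p1 -y-> p0 -y-> p1 -y-> p0 -y-> p1 -y-> p0  → end p0, accepted
w3: Trace: p3 -y-> p1 -y-> p0 -y-> p1 -x-> p3 -y-> p1 -x-> p3 -y-> p1 -y-> p0 -x-> p2 -x-> p0  → end p0, accepted
w4: Trace: p3 -x-> p0 -y-> p1 -x-> p3 -y-> p1 -y-> p0 -x-> p2 -y-> p3  → end p3, accepted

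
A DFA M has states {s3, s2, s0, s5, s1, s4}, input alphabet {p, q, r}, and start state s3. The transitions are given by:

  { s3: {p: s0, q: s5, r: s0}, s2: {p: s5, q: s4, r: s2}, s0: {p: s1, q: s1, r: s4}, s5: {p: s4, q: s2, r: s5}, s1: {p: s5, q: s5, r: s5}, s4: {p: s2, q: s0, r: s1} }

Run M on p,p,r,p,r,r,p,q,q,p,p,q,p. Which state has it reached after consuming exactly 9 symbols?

s1

s3 → s0 → s1 → s5 → s4 → s1 → s5 → s4 → s0 → s1
After 9 symbols: s1.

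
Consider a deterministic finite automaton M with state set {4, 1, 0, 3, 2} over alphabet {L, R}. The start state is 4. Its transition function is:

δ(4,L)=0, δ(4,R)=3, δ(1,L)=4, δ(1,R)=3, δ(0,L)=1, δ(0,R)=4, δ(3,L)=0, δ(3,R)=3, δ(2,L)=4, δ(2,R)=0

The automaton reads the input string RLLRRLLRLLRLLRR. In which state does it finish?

start at 4
read 'R': 4 → 3
read 'L': 3 → 0
read 'L': 0 → 1
read 'R': 1 → 3
read 'R': 3 → 3
read 'L': 3 → 0
read 'L': 0 → 1
read 'R': 1 → 3
read 'L': 3 → 0
read 'L': 0 → 1
read 'R': 1 → 3
read 'L': 3 → 0
read 'L': 0 → 1
read 'R': 1 → 3
read 'R': 3 → 3

3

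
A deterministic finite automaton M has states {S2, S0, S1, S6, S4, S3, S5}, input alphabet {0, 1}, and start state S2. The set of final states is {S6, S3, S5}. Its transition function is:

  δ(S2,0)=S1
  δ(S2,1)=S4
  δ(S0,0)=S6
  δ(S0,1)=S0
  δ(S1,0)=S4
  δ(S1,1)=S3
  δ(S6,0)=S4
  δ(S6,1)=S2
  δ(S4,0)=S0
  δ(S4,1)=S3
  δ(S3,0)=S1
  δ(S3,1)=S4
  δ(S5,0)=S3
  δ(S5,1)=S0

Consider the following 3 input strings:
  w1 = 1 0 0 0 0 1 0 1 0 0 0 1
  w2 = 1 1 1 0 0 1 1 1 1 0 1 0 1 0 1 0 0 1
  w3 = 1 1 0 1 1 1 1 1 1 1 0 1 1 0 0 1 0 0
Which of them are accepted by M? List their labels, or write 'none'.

w2

w1: Trace: S2 -1-> S4 -0-> S0 -0-> S6 -0-> S4 -0-> S0 -1-> S0 -0-> S6 -1-> S2 -0-> S1 -0-> S4 -0-> S0 -1-> S0  → end S0, rejected
w2: Trace: S2 -1-> S4 -1-> S3 -1-> S4 -0-> S0 -0-> S6 -1-> S2 -1-> S4 -1-> S3 -1-> S4 -0-> S0 -1-> S0 -0-> S6 -1-> S2 -0-> S1 -1-> S3 -0-> S1 -0-> S4 -1-> S3  → end S3, accepted
w3: Trace: S2 -1-> S4 -1-> S3 -0-> S1 -1-> S3 -1-> S4 -1-> S3 -1-> S4 -1-> S3 -1-> S4 -1-> S3 -0-> S1 -1-> S3 -1-> S4 -0-> S0 -0-> S6 -1-> S2 -0-> S1 -0-> S4  → end S4, rejected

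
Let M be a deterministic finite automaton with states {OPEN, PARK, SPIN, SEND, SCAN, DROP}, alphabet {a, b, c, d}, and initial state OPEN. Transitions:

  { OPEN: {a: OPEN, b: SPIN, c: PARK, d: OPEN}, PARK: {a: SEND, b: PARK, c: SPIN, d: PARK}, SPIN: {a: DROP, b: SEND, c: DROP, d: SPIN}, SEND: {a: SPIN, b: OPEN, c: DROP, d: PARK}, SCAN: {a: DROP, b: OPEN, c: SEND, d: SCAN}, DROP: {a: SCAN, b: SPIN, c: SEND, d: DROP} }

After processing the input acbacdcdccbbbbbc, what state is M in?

DROP

start at OPEN
read 'a': OPEN → OPEN
read 'c': OPEN → PARK
read 'b': PARK → PARK
read 'a': PARK → SEND
read 'c': SEND → DROP
read 'd': DROP → DROP
read 'c': DROP → SEND
read 'd': SEND → PARK
read 'c': PARK → SPIN
read 'c': SPIN → DROP
read 'b': DROP → SPIN
read 'b': SPIN → SEND
read 'b': SEND → OPEN
read 'b': OPEN → SPIN
read 'b': SPIN → SEND
read 'c': SEND → DROP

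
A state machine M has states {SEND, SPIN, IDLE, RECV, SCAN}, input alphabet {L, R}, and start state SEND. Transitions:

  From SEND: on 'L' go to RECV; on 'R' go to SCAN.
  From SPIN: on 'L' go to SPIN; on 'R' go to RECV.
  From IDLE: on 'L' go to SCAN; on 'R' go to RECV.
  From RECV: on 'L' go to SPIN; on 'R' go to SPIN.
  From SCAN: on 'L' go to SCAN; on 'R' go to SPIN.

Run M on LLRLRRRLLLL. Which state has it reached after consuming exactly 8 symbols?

SPIN

Trace: SEND -L-> RECV -L-> SPIN -R-> RECV -L-> SPIN -R-> RECV -R-> SPIN -R-> RECV -L-> SPIN
After 8 symbols: SPIN.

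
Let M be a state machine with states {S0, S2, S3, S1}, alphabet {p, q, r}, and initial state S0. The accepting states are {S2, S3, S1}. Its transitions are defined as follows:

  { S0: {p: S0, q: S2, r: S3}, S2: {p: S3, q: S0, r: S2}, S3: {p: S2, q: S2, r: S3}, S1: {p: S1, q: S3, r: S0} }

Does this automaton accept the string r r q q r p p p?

Yes

start at S0
read 'r': S0 → S3
read 'r': S3 → S3
read 'q': S3 → S2
read 'q': S2 → S0
read 'r': S0 → S3
read 'p': S3 → S2
read 'p': S2 → S3
read 'p': S3 → S2
End state S2 is accepting.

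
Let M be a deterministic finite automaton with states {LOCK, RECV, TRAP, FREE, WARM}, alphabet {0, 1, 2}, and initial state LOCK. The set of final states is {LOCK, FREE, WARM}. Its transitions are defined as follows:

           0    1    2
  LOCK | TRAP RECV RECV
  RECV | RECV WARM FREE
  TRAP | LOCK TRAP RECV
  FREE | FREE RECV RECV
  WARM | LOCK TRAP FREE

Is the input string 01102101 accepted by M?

No

Trace: LOCK -0-> TRAP -1-> TRAP -1-> TRAP -0-> LOCK -2-> RECV -1-> WARM -0-> LOCK -1-> RECV
End state RECV is not accepting.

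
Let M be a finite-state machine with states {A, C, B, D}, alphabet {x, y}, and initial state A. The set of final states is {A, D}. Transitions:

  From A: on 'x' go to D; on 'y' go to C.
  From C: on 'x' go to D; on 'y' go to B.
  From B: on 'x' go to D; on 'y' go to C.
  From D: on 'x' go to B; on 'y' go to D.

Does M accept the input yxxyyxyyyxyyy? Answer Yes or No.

start at A
read 'y': A → C
read 'x': C → D
read 'x': D → B
read 'y': B → C
read 'y': C → B
read 'x': B → D
read 'y': D → D
read 'y': D → D
read 'y': D → D
read 'x': D → B
read 'y': B → C
read 'y': C → B
read 'y': B → C
End state C is not accepting.

No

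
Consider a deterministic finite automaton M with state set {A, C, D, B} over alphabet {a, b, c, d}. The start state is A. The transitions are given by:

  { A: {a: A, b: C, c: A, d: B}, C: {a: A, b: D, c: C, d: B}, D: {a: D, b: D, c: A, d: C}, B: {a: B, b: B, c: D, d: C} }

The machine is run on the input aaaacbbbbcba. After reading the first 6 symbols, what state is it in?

C

Trace: A -a-> A -a-> A -a-> A -a-> A -c-> A -b-> C
After 6 symbols: C.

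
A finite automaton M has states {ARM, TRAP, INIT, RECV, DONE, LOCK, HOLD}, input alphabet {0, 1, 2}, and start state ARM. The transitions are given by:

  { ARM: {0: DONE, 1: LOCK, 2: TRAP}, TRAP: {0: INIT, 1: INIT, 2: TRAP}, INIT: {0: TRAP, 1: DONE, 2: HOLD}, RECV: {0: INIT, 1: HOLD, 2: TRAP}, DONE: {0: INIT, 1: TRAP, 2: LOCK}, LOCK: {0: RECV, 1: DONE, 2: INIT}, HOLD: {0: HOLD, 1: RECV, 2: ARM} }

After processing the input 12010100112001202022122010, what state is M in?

TRAP

ARM → LOCK → INIT → TRAP → INIT → TRAP → INIT → TRAP → INIT → DONE → TRAP → TRAP → INIT → TRAP → INIT → HOLD → HOLD → ARM → DONE → LOCK → INIT → DONE → LOCK → INIT → TRAP → INIT → TRAP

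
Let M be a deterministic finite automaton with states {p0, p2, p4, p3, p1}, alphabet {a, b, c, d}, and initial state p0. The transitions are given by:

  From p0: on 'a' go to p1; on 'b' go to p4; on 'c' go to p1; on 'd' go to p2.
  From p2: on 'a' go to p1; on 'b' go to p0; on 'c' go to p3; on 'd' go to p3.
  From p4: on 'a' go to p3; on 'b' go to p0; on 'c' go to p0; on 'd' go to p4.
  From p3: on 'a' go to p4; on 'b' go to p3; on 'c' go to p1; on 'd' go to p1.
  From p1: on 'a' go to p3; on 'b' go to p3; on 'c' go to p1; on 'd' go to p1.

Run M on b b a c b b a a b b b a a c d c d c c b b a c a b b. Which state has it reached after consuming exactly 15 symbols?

p1

start at p0
read 'b': p0 → p4
read 'b': p4 → p0
read 'a': p0 → p1
read 'c': p1 → p1
read 'b': p1 → p3
read 'b': p3 → p3
read 'a': p3 → p4
read 'a': p4 → p3
read 'b': p3 → p3
read 'b': p3 → p3
read 'b': p3 → p3
read 'a': p3 → p4
read 'a': p4 → p3
read 'c': p3 → p1
read 'd': p1 → p1
After 15 symbols: p1.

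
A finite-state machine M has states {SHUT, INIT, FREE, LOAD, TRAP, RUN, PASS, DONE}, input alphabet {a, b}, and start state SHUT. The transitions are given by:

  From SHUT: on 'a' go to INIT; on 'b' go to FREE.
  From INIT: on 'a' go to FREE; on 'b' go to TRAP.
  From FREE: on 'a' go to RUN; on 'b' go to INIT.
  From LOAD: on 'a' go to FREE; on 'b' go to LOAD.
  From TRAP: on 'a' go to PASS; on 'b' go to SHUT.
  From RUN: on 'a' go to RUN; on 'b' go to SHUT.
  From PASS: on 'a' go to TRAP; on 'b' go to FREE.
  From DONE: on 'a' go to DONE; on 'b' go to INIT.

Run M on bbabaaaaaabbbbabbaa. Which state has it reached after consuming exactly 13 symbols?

INIT

start at SHUT
read 'b': SHUT → FREE
read 'b': FREE → INIT
read 'a': INIT → FREE
read 'b': FREE → INIT
read 'a': INIT → FREE
read 'a': FREE → RUN
read 'a': RUN → RUN
read 'a': RUN → RUN
read 'a': RUN → RUN
read 'a': RUN → RUN
read 'b': RUN → SHUT
read 'b': SHUT → FREE
read 'b': FREE → INIT
After 13 symbols: INIT.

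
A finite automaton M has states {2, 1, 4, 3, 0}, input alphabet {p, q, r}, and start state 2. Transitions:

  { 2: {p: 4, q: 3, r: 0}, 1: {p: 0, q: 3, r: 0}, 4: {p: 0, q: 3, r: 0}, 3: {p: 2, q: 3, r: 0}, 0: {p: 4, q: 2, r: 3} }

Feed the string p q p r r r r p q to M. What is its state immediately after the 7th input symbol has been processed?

3

2 → 4 → 3 → 2 → 0 → 3 → 0 → 3
After 7 symbols: 3.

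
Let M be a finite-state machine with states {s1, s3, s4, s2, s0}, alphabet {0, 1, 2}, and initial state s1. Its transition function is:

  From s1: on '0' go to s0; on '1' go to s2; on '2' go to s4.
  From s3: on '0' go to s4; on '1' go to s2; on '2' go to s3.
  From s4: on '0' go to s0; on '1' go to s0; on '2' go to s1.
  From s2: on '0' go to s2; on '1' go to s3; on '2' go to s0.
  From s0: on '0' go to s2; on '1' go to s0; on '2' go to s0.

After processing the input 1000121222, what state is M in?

s0

s1 → s2 → s2 → s2 → s2 → s3 → s3 → s2 → s0 → s0 → s0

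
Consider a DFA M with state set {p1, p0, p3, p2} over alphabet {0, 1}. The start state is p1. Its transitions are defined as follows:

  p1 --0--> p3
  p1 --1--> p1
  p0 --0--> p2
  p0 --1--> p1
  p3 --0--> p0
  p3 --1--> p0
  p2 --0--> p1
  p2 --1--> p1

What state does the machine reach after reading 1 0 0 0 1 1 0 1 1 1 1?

start at p1
read '1': p1 → p1
read '0': p1 → p3
read '0': p3 → p0
read '0': p0 → p2
read '1': p2 → p1
read '1': p1 → p1
read '0': p1 → p3
read '1': p3 → p0
read '1': p0 → p1
read '1': p1 → p1
read '1': p1 → p1

p1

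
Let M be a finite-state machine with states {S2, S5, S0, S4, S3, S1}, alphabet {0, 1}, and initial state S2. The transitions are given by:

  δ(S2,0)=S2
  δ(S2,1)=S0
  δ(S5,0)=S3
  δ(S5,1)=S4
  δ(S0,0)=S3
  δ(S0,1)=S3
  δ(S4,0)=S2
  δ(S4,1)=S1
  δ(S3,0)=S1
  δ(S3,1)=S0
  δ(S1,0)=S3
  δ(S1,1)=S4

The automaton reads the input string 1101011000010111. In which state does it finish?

S0

S2 → S0 → S3 → S1 → S4 → S2 → S0 → S3 → S1 → S3 → S1 → S3 → S0 → S3 → S0 → S3 → S0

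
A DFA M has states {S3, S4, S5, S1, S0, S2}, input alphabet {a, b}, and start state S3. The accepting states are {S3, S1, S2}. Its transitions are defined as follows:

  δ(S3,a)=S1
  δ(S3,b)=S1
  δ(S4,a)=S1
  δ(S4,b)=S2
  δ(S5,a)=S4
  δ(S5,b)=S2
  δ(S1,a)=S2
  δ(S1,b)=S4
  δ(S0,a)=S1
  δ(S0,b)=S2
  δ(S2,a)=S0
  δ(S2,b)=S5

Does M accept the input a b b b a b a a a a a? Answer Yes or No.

Trace: S3 -a-> S1 -b-> S4 -b-> S2 -b-> S5 -a-> S4 -b-> S2 -a-> S0 -a-> S1 -a-> S2 -a-> S0 -a-> S1
End state S1 is accepting.

Yes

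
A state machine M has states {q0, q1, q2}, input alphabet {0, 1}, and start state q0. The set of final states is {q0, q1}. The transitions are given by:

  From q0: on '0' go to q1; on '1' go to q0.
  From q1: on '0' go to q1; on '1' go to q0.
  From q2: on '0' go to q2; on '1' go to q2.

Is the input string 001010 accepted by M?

Trace: q0 -0-> q1 -0-> q1 -1-> q0 -0-> q1 -1-> q0 -0-> q1
End state q1 is accepting.

Yes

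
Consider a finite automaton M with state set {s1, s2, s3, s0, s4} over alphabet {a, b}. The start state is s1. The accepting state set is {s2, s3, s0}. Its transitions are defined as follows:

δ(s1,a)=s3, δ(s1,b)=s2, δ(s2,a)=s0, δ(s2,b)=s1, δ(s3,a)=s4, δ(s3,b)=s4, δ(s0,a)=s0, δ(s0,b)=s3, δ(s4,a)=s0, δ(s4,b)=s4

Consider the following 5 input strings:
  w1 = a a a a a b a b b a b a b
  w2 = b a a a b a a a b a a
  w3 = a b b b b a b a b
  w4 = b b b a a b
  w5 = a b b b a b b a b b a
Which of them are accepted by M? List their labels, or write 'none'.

w2, w4, w5

w1: s1 → s3 → s4 → s0 → s0 → s0 → s3 → s4 → s4 → s4 → s0 → s3 → s4 → s4  → end s4, rejected
w2: s1 → s2 → s0 → s0 → s0 → s3 → s4 → s0 → s0 → s3 → s4 → s0  → end s0, accepted
w3: s1 → s3 → s4 → s4 → s4 → s4 → s0 → s3 → s4 → s4  → end s4, rejected
w4: s1 → s2 → s1 → s2 → s0 → s0 → s3  → end s3, accepted
w5: s1 → s3 → s4 → s4 → s4 → s0 → s3 → s4 → s0 → s3 → s4 → s0  → end s0, accepted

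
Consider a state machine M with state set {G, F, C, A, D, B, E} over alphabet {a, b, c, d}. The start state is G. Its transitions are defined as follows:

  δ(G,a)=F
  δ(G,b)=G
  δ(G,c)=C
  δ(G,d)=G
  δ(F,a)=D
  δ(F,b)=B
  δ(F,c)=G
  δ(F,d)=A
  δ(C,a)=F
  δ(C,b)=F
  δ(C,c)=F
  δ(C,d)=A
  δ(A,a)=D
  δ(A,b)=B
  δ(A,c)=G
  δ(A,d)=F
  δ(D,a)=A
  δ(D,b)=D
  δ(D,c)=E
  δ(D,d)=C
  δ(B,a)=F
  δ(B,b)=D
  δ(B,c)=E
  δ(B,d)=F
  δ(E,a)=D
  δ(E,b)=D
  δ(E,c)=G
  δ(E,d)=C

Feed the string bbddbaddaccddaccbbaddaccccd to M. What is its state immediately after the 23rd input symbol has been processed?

E

start at G
read 'b': G → G
read 'b': G → G
read 'd': G → G
read 'd': G → G
read 'b': G → G
read 'a': G → F
read 'd': F → A
read 'd': A → F
read 'a': F → D
read 'c': D → E
read 'c': E → G
read 'd': G → G
read 'd': G → G
read 'a': G → F
read 'c': F → G
read 'c': G → C
read 'b': C → F
read 'b': F → B
read 'a': B → F
read 'd': F → A
read 'd': A → F
read 'a': F → D
read 'c': D → E
After 23 symbols: E.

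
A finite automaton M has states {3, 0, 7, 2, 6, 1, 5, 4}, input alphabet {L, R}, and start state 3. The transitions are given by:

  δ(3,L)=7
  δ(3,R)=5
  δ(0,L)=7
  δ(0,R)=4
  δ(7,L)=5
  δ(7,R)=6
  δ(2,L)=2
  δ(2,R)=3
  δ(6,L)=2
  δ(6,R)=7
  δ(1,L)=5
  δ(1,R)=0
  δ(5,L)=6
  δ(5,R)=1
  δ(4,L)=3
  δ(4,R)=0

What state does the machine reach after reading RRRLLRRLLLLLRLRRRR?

7

start at 3
read 'R': 3 → 5
read 'R': 5 → 1
read 'R': 1 → 0
read 'L': 0 → 7
read 'L': 7 → 5
read 'R': 5 → 1
read 'R': 1 → 0
read 'L': 0 → 7
read 'L': 7 → 5
read 'L': 5 → 6
read 'L': 6 → 2
read 'L': 2 → 2
read 'R': 2 → 3
read 'L': 3 → 7
read 'R': 7 → 6
read 'R': 6 → 7
read 'R': 7 → 6
read 'R': 6 → 7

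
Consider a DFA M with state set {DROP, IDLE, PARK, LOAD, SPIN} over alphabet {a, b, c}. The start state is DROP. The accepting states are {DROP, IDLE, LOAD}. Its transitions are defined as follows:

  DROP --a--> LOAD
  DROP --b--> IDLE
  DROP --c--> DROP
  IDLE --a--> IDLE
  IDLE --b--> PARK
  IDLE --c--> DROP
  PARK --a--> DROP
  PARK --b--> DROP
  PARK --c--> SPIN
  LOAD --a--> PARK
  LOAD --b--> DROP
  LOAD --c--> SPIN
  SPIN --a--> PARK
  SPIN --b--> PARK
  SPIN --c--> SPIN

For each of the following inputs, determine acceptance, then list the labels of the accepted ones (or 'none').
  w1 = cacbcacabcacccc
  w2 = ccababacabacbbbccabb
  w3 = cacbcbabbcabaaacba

w1: Trace: DROP -c-> DROP -a-> LOAD -c-> SPIN -b-> PARK -c-> SPIN -a-> PARK -c-> SPIN -a-> PARK -b-> DROP -c-> DROP -a-> LOAD -c-> SPIN -c-> SPIN -c-> SPIN -c-> SPIN  → end SPIN, rejected
w2: Trace: DROP -c-> DROP -c-> DROP -a-> LOAD -b-> DROP -a-> LOAD -b-> DROP -a-> LOAD -c-> SPIN -a-> PARK -b-> DROP -a-> LOAD -c-> SPIN -b-> PARK -b-> DROP -b-> IDLE -c-> DROP -c-> DROP -a-> LOAD -b-> DROP -b-> IDLE  → end IDLE, accepted
w3: Trace: DROP -c-> DROP -a-> LOAD -c-> SPIN -b-> PARK -c-> SPIN -b-> PARK -a-> DROP -b-> IDLE -b-> PARK -c-> SPIN -a-> PARK -b-> DROP -a-> LOAD -a-> PARK -a-> DROP -c-> DROP -b-> IDLE -a-> IDLE  → end IDLE, accepted

w2, w3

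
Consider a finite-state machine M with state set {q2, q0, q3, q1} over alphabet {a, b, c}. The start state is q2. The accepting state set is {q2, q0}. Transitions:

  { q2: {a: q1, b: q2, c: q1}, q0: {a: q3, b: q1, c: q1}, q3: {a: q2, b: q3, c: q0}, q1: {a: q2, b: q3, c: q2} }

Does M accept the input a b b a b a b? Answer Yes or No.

No

Trace: q2 -a-> q1 -b-> q3 -b-> q3 -a-> q2 -b-> q2 -a-> q1 -b-> q3
End state q3 is not accepting.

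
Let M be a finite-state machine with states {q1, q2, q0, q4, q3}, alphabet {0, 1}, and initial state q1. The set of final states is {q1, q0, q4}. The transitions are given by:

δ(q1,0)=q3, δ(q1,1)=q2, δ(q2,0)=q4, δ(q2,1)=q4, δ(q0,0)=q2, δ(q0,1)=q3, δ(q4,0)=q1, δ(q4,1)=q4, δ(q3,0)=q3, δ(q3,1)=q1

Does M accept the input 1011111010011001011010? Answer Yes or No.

Yes

Trace: q1 -1-> q2 -0-> q4 -1-> q4 -1-> q4 -1-> q4 -1-> q4 -1-> q4 -0-> q1 -1-> q2 -0-> q4 -0-> q1 -1-> q2 -1-> q4 -0-> q1 -0-> q3 -1-> q1 -0-> q3 -1-> q1 -1-> q2 -0-> q4 -1-> q4 -0-> q1
End state q1 is accepting.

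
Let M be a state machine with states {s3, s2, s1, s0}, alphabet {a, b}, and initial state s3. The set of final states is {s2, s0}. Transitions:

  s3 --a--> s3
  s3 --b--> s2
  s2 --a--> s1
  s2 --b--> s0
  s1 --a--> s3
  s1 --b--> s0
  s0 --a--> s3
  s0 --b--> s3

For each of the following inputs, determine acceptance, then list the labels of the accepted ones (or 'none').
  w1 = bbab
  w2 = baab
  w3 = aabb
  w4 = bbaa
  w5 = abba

w1, w2, w3

w1: s3 → s2 → s0 → s3 → s2  → end s2, accepted
w2: s3 → s2 → s1 → s3 → s2  → end s2, accepted
w3: s3 → s3 → s3 → s2 → s0  → end s0, accepted
w4: s3 → s2 → s0 → s3 → s3  → end s3, rejected
w5: s3 → s3 → s2 → s0 → s3  → end s3, rejected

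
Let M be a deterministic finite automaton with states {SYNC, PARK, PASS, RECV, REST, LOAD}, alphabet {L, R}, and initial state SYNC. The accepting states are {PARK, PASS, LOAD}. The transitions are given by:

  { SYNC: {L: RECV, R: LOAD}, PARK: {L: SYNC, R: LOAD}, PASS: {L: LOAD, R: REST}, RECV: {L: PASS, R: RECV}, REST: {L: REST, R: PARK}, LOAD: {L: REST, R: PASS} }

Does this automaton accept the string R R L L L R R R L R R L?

No

Trace: SYNC -R-> LOAD -R-> PASS -L-> LOAD -L-> REST -L-> REST -R-> PARK -R-> LOAD -R-> PASS -L-> LOAD -R-> PASS -R-> REST -L-> REST
End state REST is not accepting.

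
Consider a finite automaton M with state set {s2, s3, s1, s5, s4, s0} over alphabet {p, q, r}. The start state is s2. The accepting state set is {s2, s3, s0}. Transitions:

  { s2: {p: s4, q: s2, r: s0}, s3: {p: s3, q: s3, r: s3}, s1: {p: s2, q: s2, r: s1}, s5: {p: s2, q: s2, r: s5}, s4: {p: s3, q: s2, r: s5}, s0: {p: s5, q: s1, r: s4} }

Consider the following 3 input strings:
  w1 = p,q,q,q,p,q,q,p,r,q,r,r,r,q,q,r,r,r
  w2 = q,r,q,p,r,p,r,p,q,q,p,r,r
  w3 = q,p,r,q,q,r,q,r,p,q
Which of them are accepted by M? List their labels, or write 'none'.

w1: Trace: s2 -p-> s4 -q-> s2 -q-> s2 -q-> s2 -p-> s4 -q-> s2 -q-> s2 -p-> s4 -r-> s5 -q-> s2 -r-> s0 -r-> s4 -r-> s5 -q-> s2 -q-> s2 -r-> s0 -r-> s4 -r-> s5  → end s5, rejected
w2: Trace: s2 -q-> s2 -r-> s0 -q-> s1 -p-> s2 -r-> s0 -p-> s5 -r-> s5 -p-> s2 -q-> s2 -q-> s2 -p-> s4 -r-> s5 -r-> s5  → end s5, rejected
w3: Trace: s2 -q-> s2 -p-> s4 -r-> s5 -q-> s2 -q-> s2 -r-> s0 -q-> s1 -r-> s1 -p-> s2 -q-> s2  → end s2, accepted

w3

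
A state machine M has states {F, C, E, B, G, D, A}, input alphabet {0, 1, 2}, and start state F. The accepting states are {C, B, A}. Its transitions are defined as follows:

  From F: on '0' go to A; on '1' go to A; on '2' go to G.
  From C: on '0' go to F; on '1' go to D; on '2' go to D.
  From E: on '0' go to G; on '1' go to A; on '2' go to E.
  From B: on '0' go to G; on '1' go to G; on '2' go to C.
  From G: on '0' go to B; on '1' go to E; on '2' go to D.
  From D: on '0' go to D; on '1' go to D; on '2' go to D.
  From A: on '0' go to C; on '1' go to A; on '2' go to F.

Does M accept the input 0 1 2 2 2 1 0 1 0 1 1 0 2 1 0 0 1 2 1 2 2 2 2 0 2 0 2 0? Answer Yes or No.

No

F → A → A → F → G → D → D → D → D → D → D → D → D → D → D → D → D → D → D → D → D → D → D → D → D → D → D → D → D
End state D is not accepting.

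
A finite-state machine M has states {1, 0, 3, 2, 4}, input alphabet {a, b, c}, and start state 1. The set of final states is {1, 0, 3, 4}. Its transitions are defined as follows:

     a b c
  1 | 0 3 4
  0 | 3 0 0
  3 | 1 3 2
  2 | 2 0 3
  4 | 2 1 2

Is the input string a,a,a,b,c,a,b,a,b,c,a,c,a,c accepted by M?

Yes

1 → 0 → 3 → 1 → 3 → 2 → 2 → 0 → 3 → 3 → 2 → 2 → 3 → 1 → 4
End state 4 is accepting.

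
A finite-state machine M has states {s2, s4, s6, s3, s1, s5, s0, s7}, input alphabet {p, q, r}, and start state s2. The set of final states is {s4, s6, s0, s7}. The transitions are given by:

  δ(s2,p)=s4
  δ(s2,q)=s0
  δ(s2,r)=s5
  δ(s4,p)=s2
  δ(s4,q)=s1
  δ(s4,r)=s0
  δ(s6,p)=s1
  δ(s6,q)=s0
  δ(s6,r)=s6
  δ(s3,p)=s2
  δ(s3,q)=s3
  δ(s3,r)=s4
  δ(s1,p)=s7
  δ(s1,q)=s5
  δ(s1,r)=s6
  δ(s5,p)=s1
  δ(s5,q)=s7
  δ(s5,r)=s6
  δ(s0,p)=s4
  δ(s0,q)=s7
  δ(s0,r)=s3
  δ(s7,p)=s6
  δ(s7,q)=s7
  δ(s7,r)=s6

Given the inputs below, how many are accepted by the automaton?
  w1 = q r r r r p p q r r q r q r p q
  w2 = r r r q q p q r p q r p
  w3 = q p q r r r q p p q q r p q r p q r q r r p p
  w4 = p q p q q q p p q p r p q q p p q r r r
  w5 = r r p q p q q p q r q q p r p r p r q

4

w1:
  start at s2
  read 'q': s2 → s0
  read 'r': s0 → s3
  read 'r': s3 → s4
  read 'r': s4 → s0
  read 'r': s0 → s3
  read 'p': s3 → s2
  read 'p': s2 → s4
  read 'q': s4 → s1
  read 'r': s1 → s6
  read 'r': s6 → s6
  read 'q': s6 → s0
  read 'r': s0 → s3
  read 'q': s3 → s3
  read 'r': s3 → s4
  read 'p': s4 → s2
  read 'q': s2 → s0
  end s0, accepted
w2:
  start at s2
  read 'r': s2 → s5
  read 'r': s5 → s6
  read 'r': s6 → s6
  read 'q': s6 → s0
  read 'q': s0 → s7
  read 'p': s7 → s6
  read 'q': s6 → s0
  read 'r': s0 → s3
  read 'p': s3 → s2
  read 'q': s2 → s0
  read 'r': s0 → s3
  read 'p': s3 → s2
  end s2, rejected
w3:
  start at s2
  read 'q': s2 → s0
  read 'p': s0 → s4
  read 'q': s4 → s1
  read 'r': s1 → s6
  read 'r': s6 → s6
  read 'r': s6 → s6
  read 'q': s6 → s0
  read 'p': s0 → s4
  read 'p': s4 → s2
  read 'q': s2 → s0
  read 'q': s0 → s7
  read 'r': s7 → s6
  read 'p': s6 → s1
  read 'q': s1 → s5
  read 'r': s5 → s6
  read 'p': s6 → s1
  read 'q': s1 → s5
  read 'r': s5 → s6
  read 'q': s6 → s0
  read 'r': s0 → s3
  read 'r': s3 → s4
  read 'p': s4 → s2
  read 'p': s2 → s4
  end s4, accepted
w4:
  start at s2
  read 'p': s2 → s4
  read 'q': s4 → s1
  read 'p': s1 → s7
  read 'q': s7 → s7
  read 'q': s7 → s7
  read 'q': s7 → s7
  read 'p': s7 → s6
  read 'p': s6 → s1
  read 'q': s1 → s5
  read 'p': s5 → s1
  read 'r': s1 → s6
  read 'p': s6 → s1
  read 'q': s1 → s5
  read 'q': s5 → s7
  read 'p': s7 → s6
  read 'p': s6 → s1
  read 'q': s1 → s5
  read 'r': s5 → s6
  read 'r': s6 → s6
  read 'r': s6 → s6
  end s6, accepted
w5:
  start at s2
  read 'r': s2 → s5
  read 'r': s5 → s6
  read 'p': s6 → s1
  read 'q': s1 → s5
  read 'p': s5 → s1
  read 'q': s1 → s5
  read 'q': s5 → s7
  read 'p': s7 → s6
  read 'q': s6 → s0
  read 'r': s0 → s3
  read 'q': s3 → s3
  read 'q': s3 → s3
  read 'p': s3 → s2
  read 'r': s2 → s5
  read 'p': s5 → s1
  read 'r': s1 → s6
  read 'p': s6 → s1
  read 'r': s1 → s6
  read 'q': s6 → s0
  end s0, accepted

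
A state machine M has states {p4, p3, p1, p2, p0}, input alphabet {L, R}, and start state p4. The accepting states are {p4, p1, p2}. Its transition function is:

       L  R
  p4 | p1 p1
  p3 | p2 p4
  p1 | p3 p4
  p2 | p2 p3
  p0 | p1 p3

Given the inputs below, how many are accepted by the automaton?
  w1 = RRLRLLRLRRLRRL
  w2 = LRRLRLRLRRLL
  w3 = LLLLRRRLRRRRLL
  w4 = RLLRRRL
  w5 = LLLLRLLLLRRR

3

w1: p4 → p1 → p4 → p1 → p4 → p1 → p3 → p4 → p1 → p4 → p1 → p3 → p4 → p1 → p3  → end p3, rejected
w2: p4 → p1 → p4 → p1 → p3 → p4 → p1 → p4 → p1 → p4 → p1 → p3 → p2  → end p2, accepted
w3: p4 → p1 → p3 → p2 → p2 → p3 → p4 → p1 → p3 → p4 → p1 → p4 → p1 → p3 → p2  → end p2, accepted
w4: p4 → p1 → p3 → p2 → p3 → p4 → p1 → p3  → end p3, rejected
w5: p4 → p1 → p3 → p2 → p2 → p3 → p2 → p2 → p2 → p2 → p3 → p4 → p1  → end p1, accepted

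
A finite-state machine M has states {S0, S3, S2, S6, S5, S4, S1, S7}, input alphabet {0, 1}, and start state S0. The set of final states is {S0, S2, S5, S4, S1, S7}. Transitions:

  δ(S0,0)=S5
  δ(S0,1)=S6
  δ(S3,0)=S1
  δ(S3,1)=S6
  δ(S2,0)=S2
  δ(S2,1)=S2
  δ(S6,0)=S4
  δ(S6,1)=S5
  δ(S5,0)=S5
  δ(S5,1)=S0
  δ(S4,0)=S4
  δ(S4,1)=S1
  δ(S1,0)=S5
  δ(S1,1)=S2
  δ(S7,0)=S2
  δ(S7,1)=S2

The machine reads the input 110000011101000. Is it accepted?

S0 → S6 → S5 → S5 → S5 → S5 → S5 → S5 → S0 → S6 → S5 → S5 → S0 → S5 → S5 → S5
End state S5 is accepting.

Yes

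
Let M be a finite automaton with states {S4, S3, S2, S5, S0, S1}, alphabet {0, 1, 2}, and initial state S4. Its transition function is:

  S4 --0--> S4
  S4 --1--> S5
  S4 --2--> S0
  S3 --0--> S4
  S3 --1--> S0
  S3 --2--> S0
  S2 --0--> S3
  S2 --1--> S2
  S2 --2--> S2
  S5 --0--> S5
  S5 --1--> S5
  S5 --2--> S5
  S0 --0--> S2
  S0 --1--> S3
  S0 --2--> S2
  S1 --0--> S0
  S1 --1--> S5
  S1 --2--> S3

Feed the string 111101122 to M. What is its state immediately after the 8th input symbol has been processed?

Trace: S4 -1-> S5 -1-> S5 -1-> S5 -1-> S5 -0-> S5 -1-> S5 -1-> S5 -2-> S5
After 8 symbols: S5.

S5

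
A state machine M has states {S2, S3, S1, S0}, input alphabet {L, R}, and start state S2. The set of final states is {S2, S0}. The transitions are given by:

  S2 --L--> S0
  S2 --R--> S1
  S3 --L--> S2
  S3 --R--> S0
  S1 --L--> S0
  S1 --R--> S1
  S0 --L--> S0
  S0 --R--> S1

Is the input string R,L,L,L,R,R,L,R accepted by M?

Trace: S2 -R-> S1 -L-> S0 -L-> S0 -L-> S0 -R-> S1 -R-> S1 -L-> S0 -R-> S1
End state S1 is not accepting.

No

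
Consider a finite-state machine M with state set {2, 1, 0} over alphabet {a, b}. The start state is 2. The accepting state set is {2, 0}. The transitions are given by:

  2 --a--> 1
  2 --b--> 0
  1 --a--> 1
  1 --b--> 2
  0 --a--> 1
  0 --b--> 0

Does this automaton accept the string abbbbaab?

2 → 1 → 2 → 0 → 0 → 0 → 1 → 1 → 2
End state 2 is accepting.

Yes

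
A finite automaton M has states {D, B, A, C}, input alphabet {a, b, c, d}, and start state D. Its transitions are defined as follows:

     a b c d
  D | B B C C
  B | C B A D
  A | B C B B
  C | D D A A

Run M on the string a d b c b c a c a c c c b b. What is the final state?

D

D → B → D → B → A → C → A → B → A → B → A → B → A → C → D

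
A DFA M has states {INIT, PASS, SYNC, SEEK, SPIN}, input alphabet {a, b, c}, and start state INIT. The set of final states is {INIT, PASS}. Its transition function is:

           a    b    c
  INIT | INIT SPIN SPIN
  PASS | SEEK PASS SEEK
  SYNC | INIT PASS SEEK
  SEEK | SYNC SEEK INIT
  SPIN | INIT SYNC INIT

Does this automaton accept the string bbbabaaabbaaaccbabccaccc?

INIT → SPIN → SYNC → PASS → SEEK → SEEK → SYNC → INIT → INIT → SPIN → SYNC → INIT → INIT → INIT → SPIN → INIT → SPIN → INIT → SPIN → INIT → SPIN → INIT → SPIN → INIT → SPIN
End state SPIN is not accepting.

No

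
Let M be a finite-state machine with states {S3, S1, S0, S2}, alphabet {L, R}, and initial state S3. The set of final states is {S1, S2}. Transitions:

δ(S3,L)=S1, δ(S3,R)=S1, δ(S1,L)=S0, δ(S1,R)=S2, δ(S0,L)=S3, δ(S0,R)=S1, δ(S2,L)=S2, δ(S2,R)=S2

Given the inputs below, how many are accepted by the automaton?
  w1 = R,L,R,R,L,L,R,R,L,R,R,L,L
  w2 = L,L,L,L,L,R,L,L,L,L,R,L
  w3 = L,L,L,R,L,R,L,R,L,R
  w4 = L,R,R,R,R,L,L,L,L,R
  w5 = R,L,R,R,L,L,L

4

w1:
  start at S3
  read 'R': S3 → S1
  read 'L': S1 → S0
  read 'R': S0 → S1
  read 'R': S1 → S2
  read 'L': S2 → S2
  read 'L': S2 → S2
  read 'R': S2 → S2
  read 'R': S2 → S2
  read 'L': S2 → S2
  read 'R': S2 → S2
  read 'R': S2 → S2
  read 'L': S2 → S2
  read 'L': S2 → S2
  end S2, accepted
w2:
  start at S3
  read 'L': S3 → S1
  read 'L': S1 → S0
  read 'L': S0 → S3
  read 'L': S3 → S1
  read 'L': S1 → S0
  read 'R': S0 → S1
  read 'L': S1 → S0
  read 'L': S0 → S3
  read 'L': S3 → S1
  read 'L': S1 → S0
  read 'R': S0 → S1
  read 'L': S1 → S0
  end S0, rejected
w3:
  start at S3
  read 'L': S3 → S1
  read 'L': S1 → S0
  read 'L': S0 → S3
  read 'R': S3 → S1
  read 'L': S1 → S0
  read 'R': S0 → S1
  read 'L': S1 → S0
  read 'R': S0 → S1
  read 'L': S1 → S0
  read 'R': S0 → S1
  end S1, accepted
w4:
  start at S3
  read 'L': S3 → S1
  read 'R': S1 → S2
  read 'R': S2 → S2
  read 'R': S2 → S2
  read 'R': S2 → S2
  read 'L': S2 → S2
  read 'L': S2 → S2
  read 'L': S2 → S2
  read 'L': S2 → S2
  read 'R': S2 → S2
  end S2, accepted
w5:
  start at S3
  read 'R': S3 → S1
  read 'L': S1 → S0
  read 'R': S0 → S1
  read 'R': S1 → S2
  read 'L': S2 → S2
  read 'L': S2 → S2
  read 'L': S2 → S2
  end S2, accepted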